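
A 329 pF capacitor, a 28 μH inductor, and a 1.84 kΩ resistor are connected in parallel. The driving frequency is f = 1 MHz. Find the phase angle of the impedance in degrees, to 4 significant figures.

81.45°

ω = 2πf = 6.283e+06 rad/s
X_L = ωL = 175.9 Ω
X_C = 1/(ωC) = 483.8 Ω
Parallel: admittances add. Y = 1/R + 1/(jωL) + jωC
Y = (0.0005435 − j0.003617) S
|Y| = 0.003658 S → |Z| = 1/|Y| = 273.4 Ω, ∠Z = −∠Y = 81.45°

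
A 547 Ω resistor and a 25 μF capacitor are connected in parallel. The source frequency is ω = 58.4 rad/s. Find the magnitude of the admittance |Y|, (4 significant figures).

2.340 mS

X_C = 1/(ωC) = 684.9 Ω
Parallel: admittances add. Y = 1/R + jωC
Y = (0.001828 + j0.001460) S
|Y| = 0.002340 S → |Z| = 1/|Y| = 427.4 Ω, ∠Z = −∠Y = -38.61°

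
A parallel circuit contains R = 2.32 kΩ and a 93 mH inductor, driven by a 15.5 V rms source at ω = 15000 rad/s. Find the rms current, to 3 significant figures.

13.0 mA

X_L = ωL = 1400 Ω
Parallel: admittances add. Y = 1/R + 1/(jωL)
Y = (0.000431 − j0.000717) S
|Y| = 0.000836 S → |Z| = 1/|Y| = 1200 Ω, ∠Z = −∠Y = 59.0°
I = V/|Z| = 15.5/1200 = 13.0 mA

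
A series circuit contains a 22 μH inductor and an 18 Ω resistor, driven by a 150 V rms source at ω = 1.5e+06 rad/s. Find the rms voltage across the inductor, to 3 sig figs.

X_L = ωL = 33.0 Ω
Z = 18.0 + j33.0 Ω
|Z| = √(18.0² + 33.0²) = 37.6 Ω
I = V/|Z| = 3.99 A
V_L = I·|Z_L| = 3.99 × 33.0 = 132 V

132 V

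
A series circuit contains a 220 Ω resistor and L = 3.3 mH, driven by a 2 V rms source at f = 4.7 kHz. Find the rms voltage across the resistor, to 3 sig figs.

1.83 V

ω = 2πf = 29530 rad/s
X_L = ωL = 97.5 Ω
Z = 220 + j97.5 Ω
|Z| = √(220² + 97.5²) = 241 Ω
I = V/|Z| = 8.31 mA
V_R = I·|Z_R| = 0.00831 × 220 = 1.83 V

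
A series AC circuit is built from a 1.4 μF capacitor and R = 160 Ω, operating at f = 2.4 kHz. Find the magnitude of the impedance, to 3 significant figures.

167 Ω

ω = 2πf = 15080 rad/s
X_C = 1/(ωC) = 47.4 Ω
Z = 160 − j47.4 Ω
|Z| = √(160² + 47.4²) = 167 Ω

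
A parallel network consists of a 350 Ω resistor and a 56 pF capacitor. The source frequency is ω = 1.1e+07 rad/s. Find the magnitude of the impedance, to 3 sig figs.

X_C = 1/(ωC) = 1620 Ω
Parallel: admittances add. Y = 1/R + jωC
Y = (0.00286 + j0.000616) S
|Y| = 0.00292 S → |Z| = 1/|Y| = 342 Ω, ∠Z = −∠Y = -12.2°

342 Ω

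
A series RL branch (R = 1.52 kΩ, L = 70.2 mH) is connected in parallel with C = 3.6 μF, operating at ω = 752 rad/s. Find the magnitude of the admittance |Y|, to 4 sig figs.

X_L = ωL = 52.79 Ω
X_C = 1/(ωC) = 369.4 Ω
Branch 1 (R+jX_L): Z₁ = 1520 + j52.79 Ω, |Z₁| = 1521 Ω
Branch 2 (−jX_C): Z₂ = −j369.4 Ω
Parallel: Z = Z₁Z₂/(Z₁+Z₂), |Z| = 361.8 Ω, ∠Z = -76.25°
|Y| = 1/|Z| = 2.764 mS

2.764 mS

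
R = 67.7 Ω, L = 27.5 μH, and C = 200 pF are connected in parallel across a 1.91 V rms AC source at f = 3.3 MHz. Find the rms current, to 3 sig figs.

28.6 mA

ω = 2πf = 2.073e+07 rad/s
X_L = ωL = 570 Ω
X_C = 1/(ωC) = 241 Ω
Parallel: admittances add. Y = 1/R + 1/(jωL) + jωC
Y = (0.0148 + j0.00239) S
|Y| = 0.0150 S → |Z| = 1/|Y| = 66.8 Ω, ∠Z = −∠Y = -9.20°
I = V/|Z| = 1.91/66.8 = 28.6 mA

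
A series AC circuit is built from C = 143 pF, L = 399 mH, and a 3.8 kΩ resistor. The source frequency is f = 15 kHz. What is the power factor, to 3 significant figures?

0.103

ω = 2πf = 94250 rad/s
X_L = ωL = 37600 Ω
X_C = 1/(ωC) = 74200 Ω
Net reactance X = X_L − X_C = -36600 Ω
Z = 3800 − j36600 Ω
|Z| = √(3800² + 36600²) = 36800 Ω
∠Z = arctan(-36600/3800) = -84.1°
cos φ = cos(-84.1°) = 0.103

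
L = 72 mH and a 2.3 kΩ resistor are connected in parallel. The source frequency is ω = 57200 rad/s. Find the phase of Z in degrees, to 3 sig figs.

29.2°

X_L = ωL = 4120 Ω
Parallel: admittances add. Y = 1/R + 1/(jωL)
Y = (0.000435 − j0.000243) S
|Y| = 0.000498 S → |Z| = 1/|Y| = 2010 Ω, ∠Z = −∠Y = 29.2°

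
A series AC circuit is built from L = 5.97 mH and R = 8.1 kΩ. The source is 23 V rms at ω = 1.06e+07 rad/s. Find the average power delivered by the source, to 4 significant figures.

1.053 mW

X_L = ωL = 63280 Ω
Z = 8100 + j63280 Ω
|Z| = √(8100² + 63280²) = 63800 Ω
∠Z = arctan(63280/8100) = 82.71°
I = V/|Z| = 360.5 μA
P = VI cos φ = 23 × 0.0003605 × cos(82.71°) = 1.053 mW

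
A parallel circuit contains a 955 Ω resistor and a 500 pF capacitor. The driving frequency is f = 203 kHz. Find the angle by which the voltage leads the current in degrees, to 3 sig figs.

ω = 2πf = 1.275e+06 rad/s
X_C = 1/(ωC) = 1570 Ω
Parallel: admittances add. Y = 1/R + jωC
Y = (0.00105 + j0.000638) S
|Y| = 0.00123 S → |Z| = 1/|Y| = 816 Ω, ∠Z = −∠Y = -31.3°

-31.3°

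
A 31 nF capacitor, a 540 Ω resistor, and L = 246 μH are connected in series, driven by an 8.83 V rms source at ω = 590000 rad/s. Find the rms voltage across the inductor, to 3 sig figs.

2.34 V

X_L = ωL = 145 Ω
X_C = 1/(ωC) = 54.7 Ω
Net reactance X = X_L − X_C = 90.5 Ω
Z = 540 + j90.5 Ω
|Z| = √(540² + 90.5²) = 548 Ω
I = V/|Z| = 16.1 mA
V_L = I·|Z_L| = 0.0161 × 145 = 2.34 V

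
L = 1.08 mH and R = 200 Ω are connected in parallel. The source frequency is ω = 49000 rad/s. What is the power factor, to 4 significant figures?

0.2558

X_L = ωL = 52.92 Ω
Parallel: admittances add. Y = 1/R + 1/(jωL)
Y = (0.005000 − j0.01890) S
|Y| = 0.01955 S → |Z| = 1/|Y| = 51.16 Ω, ∠Z = −∠Y = 75.18°
cos φ = cos(75.18°) = 0.2558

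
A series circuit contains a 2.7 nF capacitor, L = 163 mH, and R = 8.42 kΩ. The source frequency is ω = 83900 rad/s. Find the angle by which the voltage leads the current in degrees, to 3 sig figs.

47.7°

X_L = ωL = 13700 Ω
X_C = 1/(ωC) = 4410 Ω
Net reactance X = X_L − X_C = 9260 Ω
Z = 8420 + j9260 Ω
|Z| = √(8420² + 9260²) = 12500 Ω
∠Z = arctan(9260/8420) = 47.7°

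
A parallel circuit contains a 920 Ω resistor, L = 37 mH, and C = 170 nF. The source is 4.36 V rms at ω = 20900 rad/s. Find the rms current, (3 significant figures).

10.9 mA

X_L = ωL = 773 Ω
X_C = 1/(ωC) = 281 Ω
Parallel: admittances add. Y = 1/R + 1/(jωL) + jωC
Y = (0.00109 + j0.00226) S
|Y| = 0.00251 S → |Z| = 1/|Y| = 399 Ω, ∠Z = −∠Y = -64.3°
I = V/|Z| = 4.36/399 = 10.9 mA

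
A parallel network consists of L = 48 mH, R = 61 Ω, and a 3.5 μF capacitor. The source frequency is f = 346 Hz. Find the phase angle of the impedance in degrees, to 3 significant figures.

ω = 2πf = 2174 rad/s
X_L = ωL = 104 Ω
X_C = 1/(ωC) = 131 Ω
Parallel: admittances add. Y = 1/R + 1/(jωL) + jωC
Y = (0.0164 − j0.00197) S
|Y| = 0.0165 S → |Z| = 1/|Y| = 60.6 Ω, ∠Z = −∠Y = 6.87°

6.87°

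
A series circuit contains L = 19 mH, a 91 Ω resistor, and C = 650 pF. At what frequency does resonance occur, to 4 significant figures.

ω₀ = 1/√(LC) = 1/√(0.019 × 6.5e-10) = 284600 rad/s
f₀ = ω₀/(2π) = 45.29 kHz

45.29 kHz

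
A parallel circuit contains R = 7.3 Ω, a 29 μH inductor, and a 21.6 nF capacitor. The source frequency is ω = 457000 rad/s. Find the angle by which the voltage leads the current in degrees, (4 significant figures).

X_L = ωL = 13.25 Ω
X_C = 1/(ωC) = 101.3 Ω
Parallel: admittances add. Y = 1/R + 1/(jωL) + jωC
Y = (0.1370 − j0.06558) S
|Y| = 0.1519 S → |Z| = 1/|Y| = 6.584 Ω, ∠Z = −∠Y = 25.58°

25.58°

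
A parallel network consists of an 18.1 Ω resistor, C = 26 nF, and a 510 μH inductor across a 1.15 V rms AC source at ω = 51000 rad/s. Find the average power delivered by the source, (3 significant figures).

73.1 mW

X_L = ωL = 26.0 Ω
X_C = 1/(ωC) = 754 Ω
Parallel: admittances add. Y = 1/R + 1/(jωL) + jωC
Y = (0.0552 − j0.0371) S
|Y| = 0.0666 S → |Z| = 1/|Y| = 15.0 Ω, ∠Z = −∠Y = 33.9°
I = V/|Z| = 76.5 mA
P = VI cos φ = 1.15 × 0.0765 × cos(33.9°) = 73.1 mW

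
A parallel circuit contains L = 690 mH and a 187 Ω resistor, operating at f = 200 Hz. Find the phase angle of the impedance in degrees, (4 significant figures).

ω = 2πf = 1257 rad/s
X_L = ωL = 867.1 Ω
Parallel: admittances add. Y = 1/R + 1/(jωL)
Y = (0.005348 − j0.001153) S
|Y| = 0.005471 S → |Z| = 1/|Y| = 182.8 Ω, ∠Z = −∠Y = 12.17°

12.17°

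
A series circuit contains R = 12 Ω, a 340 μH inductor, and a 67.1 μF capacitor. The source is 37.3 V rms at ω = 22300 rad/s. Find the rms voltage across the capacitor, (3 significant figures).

1.80 V

X_L = ωL = 7.58 Ω
X_C = 1/(ωC) = 0.668 Ω
Net reactance X = X_L − X_C = 6.91 Ω
Z = 12.0 + j6.91 Ω
|Z| = √(12.0² + 6.91²) = 13.8 Ω
I = V/|Z| = 2.69 A
V_C = I·|Z_C| = 2.69 × 0.668 = 1.80 V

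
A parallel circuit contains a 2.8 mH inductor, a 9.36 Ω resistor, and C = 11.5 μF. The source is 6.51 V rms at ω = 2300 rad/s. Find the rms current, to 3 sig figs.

X_L = ωL = 6.44 Ω
X_C = 1/(ωC) = 37.8 Ω
Parallel: admittances add. Y = 1/R + 1/(jωL) + jωC
Y = (0.107 − j0.129) S
|Y| = 0.167 S → |Z| = 1/|Y| = 5.97 Ω, ∠Z = −∠Y = 50.3°
I = V/|Z| = 6.51/5.97 = 1.09 A

1.09 A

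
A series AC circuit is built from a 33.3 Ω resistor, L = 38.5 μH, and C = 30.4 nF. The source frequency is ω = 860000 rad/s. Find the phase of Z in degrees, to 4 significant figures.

X_L = ωL = 33.11 Ω
X_C = 1/(ωC) = 38.25 Ω
Net reactance X = X_L − X_C = -5.140 Ω
Z = 33.30 − j5.140 Ω
|Z| = √(33.30² + 5.140²) = 33.69 Ω
∠Z = arctan(-5.140/33.30) = -8.774°

-8.774°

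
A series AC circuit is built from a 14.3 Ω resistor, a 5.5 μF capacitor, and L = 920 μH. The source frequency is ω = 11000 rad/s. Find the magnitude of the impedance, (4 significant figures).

X_L = ωL = 10.12 Ω
X_C = 1/(ωC) = 16.53 Ω
Net reactance X = X_L − X_C = -6.409 Ω
Z = 14.30 − j6.409 Ω
|Z| = √(14.30² + 6.409²) = 15.67 Ω

15.67 Ω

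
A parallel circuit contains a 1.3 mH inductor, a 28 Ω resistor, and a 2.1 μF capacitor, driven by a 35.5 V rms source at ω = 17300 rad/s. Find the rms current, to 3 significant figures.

1.30 A

X_L = ωL = 22.5 Ω
X_C = 1/(ωC) = 27.5 Ω
Parallel: admittances add. Y = 1/R + 1/(jωL) + jωC
Y = (0.0357 − j0.00813) S
|Y| = 0.0366 S → |Z| = 1/|Y| = 27.3 Ω, ∠Z = −∠Y = 12.8°
I = V/|Z| = 35.5/27.3 = 1.30 A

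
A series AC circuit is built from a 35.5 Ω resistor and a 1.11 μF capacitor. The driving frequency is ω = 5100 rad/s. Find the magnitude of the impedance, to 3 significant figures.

X_C = 1/(ωC) = 177 Ω
Z = 35.5 − j177 Ω
|Z| = √(35.5² + 177²) = 180 Ω

180 Ω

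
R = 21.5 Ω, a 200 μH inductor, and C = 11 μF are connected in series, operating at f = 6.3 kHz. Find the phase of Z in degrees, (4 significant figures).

14.65°

ω = 2πf = 39580 rad/s
X_L = ωL = 7.917 Ω
X_C = 1/(ωC) = 2.297 Ω
Net reactance X = X_L − X_C = 5.620 Ω
Z = 21.50 + j5.620 Ω
|Z| = √(21.50² + 5.620²) = 22.22 Ω
∠Z = arctan(5.620/21.50) = 14.65°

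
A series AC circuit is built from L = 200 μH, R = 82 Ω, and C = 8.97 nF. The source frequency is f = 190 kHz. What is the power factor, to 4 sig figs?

ω = 2πf = 1.194e+06 rad/s
X_L = ωL = 238.8 Ω
X_C = 1/(ωC) = 93.38 Ω
Net reactance X = X_L − X_C = 145.4 Ω
Z = 82.00 + j145.4 Ω
|Z| = √(82.00² + 145.4²) = 166.9 Ω
∠Z = arctan(145.4/82.00) = 60.57°
cos φ = cos(60.57°) = 0.4913

0.4913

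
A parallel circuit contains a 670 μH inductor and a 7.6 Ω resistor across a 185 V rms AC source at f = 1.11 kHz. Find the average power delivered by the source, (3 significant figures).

ω = 2πf = 6974 rad/s
X_L = ωL = 4.67 Ω
Parallel: admittances add. Y = 1/R + 1/(jωL)
Y = (0.132 − j0.214) S
|Y| = 0.251 S → |Z| = 1/|Y| = 3.98 Ω, ∠Z = −∠Y = 58.4°
I = V/|Z| = 46.5 A
P = VI cos φ = 185 × 46.5 × cos(58.4°) = 4.50 kW

4.50 kW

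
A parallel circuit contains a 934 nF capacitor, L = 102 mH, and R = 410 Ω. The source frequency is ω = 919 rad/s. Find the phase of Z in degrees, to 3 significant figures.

X_L = ωL = 93.7 Ω
X_C = 1/(ωC) = 1170 Ω
Parallel: admittances add. Y = 1/R + 1/(jωL) + jωC
Y = (0.00244 − j0.00981) S
|Y| = 0.0101 S → |Z| = 1/|Y| = 98.9 Ω, ∠Z = −∠Y = 76.0°

76.0°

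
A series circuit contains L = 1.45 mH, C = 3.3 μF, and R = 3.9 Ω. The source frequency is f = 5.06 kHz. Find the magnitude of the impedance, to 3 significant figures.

36.8 Ω

ω = 2πf = 31790 rad/s
X_L = ωL = 46.1 Ω
X_C = 1/(ωC) = 9.53 Ω
Net reactance X = X_L − X_C = 36.6 Ω
Z = 3.90 + j36.6 Ω
|Z| = √(3.90² + 36.6²) = 36.8 Ω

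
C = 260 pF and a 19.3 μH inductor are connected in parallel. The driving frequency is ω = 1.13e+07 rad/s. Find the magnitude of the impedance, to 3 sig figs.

X_L = ωL = 218 Ω
X_C = 1/(ωC) = 340 Ω
Parallel: admittances add. Y = 1/(jωL) + jωC
Y = (0 − j0.00165) S
|Y| = 0.00165 S → |Z| = 1/|Y| = 607 Ω, ∠Z = −∠Y = 90.0°

607 Ω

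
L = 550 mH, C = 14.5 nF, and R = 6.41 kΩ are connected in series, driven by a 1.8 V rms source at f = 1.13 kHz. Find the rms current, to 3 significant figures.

ω = 2πf = 7100 rad/s
X_L = ωL = 3900 Ω
X_C = 1/(ωC) = 9710 Ω
Net reactance X = X_L − X_C = -5810 Ω
Z = 6410 − j5810 Ω
|Z| = √(6410² + 5810²) = 8650 Ω
I = V/|Z| = 1.8/8650 = 208 μA

208 μA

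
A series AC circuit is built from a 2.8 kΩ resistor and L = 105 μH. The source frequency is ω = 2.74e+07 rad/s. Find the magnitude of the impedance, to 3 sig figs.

X_L = ωL = 2880 Ω
Z = 2800 + j2880 Ω
|Z| = √(2800² + 2880²) = 4010 Ω

4010 Ω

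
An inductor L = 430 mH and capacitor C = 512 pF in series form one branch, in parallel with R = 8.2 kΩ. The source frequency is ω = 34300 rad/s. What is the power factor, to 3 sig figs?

X_L = ωL = 14700 Ω
X_C = 1/(ωC) = 56900 Ω
Branch 1: Z₁ = R = 8200 Ω
Branch 2 (series LC): Z₂ = j(X_L − X_C) = −j42200 Ω
Parallel: Z = Z₁Z₂/(Z₁+Z₂), |Z| = 8050 Ω, ∠Z = -11.0°
cos φ = cos(-11.0°) = 0.982

0.982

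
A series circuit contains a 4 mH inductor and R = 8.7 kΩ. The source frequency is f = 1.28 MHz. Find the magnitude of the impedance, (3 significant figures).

ω = 2πf = 8.042e+06 rad/s
X_L = ωL = 32200 Ω
Z = 8700 + j32200 Ω
|Z| = √(8700² + 32200²) = 33300 Ω

33300 Ω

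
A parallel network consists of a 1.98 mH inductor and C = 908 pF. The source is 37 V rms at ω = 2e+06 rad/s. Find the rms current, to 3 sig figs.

57.8 mA

X_L = ωL = 3960 Ω
X_C = 1/(ωC) = 551 Ω
Parallel: admittances add. Y = 1/(jωL) + jωC
Y = (0 + j0.00156) S
|Y| = 0.00156 S → |Z| = 1/|Y| = 640 Ω, ∠Z = −∠Y = -90.0°
I = V/|Z| = 37/640 = 57.8 mA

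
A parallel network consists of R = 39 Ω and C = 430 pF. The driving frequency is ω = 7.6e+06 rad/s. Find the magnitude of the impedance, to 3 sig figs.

X_C = 1/(ωC) = 306 Ω
Parallel: admittances add. Y = 1/R + jωC
Y = (0.0256 + j0.00327) S
|Y| = 0.0258 S → |Z| = 1/|Y| = 38.7 Ω, ∠Z = −∠Y = -7.26°

38.7 Ω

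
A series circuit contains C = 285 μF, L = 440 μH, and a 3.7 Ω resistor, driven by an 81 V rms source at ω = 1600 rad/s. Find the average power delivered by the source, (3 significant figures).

X_L = ωL = 0.704 Ω
X_C = 1/(ωC) = 2.19 Ω
Net reactance X = X_L − X_C = -1.49 Ω
Z = 3.70 − j1.49 Ω
|Z| = √(3.70² + 1.49²) = 3.99 Ω
∠Z = arctan(-1.49/3.70) = -21.9°
I = V/|Z| = 20.3 A
P = VI cos φ = 81 × 20.3 × cos(-21.9°) = 1.53 kW

1.53 kW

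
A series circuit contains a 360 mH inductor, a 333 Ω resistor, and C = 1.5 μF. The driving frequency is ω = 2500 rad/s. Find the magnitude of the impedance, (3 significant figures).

X_L = ωL = 900 Ω
X_C = 1/(ωC) = 267 Ω
Net reactance X = X_L − X_C = 633 Ω
Z = 333 + j633 Ω
|Z| = √(333² + 633²) = 716 Ω

716 Ω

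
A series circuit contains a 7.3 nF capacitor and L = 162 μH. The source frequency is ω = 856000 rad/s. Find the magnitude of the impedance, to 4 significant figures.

21.36 Ω

X_L = ωL = 138.7 Ω
X_C = 1/(ωC) = 160.0 Ω
Net reactance X = X_L − X_C = -21.36 Ω
Z = − j21.36 Ω
|Z| = √(0² + 21.36²) = 21.36 Ω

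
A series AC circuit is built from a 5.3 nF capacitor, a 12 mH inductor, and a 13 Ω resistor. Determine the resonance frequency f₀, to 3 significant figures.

20.0 kHz

ω₀ = 1/√(LC) = 1/√(0.012 × 5.3e-09) = 125400 rad/s
f₀ = ω₀/(2π) = 20.0 kHz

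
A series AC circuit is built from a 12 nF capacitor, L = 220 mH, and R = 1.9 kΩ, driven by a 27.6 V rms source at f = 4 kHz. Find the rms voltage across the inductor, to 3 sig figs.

ω = 2πf = 25130 rad/s
X_L = ωL = 5530 Ω
X_C = 1/(ωC) = 3320 Ω
Net reactance X = X_L − X_C = 2210 Ω
Z = 1900 + j2210 Ω
|Z| = √(1900² + 2210²) = 2920 Ω
I = V/|Z| = 9.46 mA
V_L = I·|Z_L| = 0.00946 × 5530 = 52.3 V

52.3 V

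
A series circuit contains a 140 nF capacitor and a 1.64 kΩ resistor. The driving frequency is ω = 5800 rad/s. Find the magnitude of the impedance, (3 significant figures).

2050 Ω

X_C = 1/(ωC) = 1230 Ω
Z = 1640 − j1230 Ω
|Z| = √(1640² + 1230²) = 2050 Ω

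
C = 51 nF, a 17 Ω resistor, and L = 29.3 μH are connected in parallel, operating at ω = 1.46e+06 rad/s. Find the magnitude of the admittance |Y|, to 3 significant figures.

77.9 mS

X_L = ωL = 42.8 Ω
X_C = 1/(ωC) = 13.4 Ω
Parallel: admittances add. Y = 1/R + 1/(jωL) + jωC
Y = (0.0588 + j0.0511) S
|Y| = 0.0779 S → |Z| = 1/|Y| = 12.8 Ω, ∠Z = −∠Y = -41.0°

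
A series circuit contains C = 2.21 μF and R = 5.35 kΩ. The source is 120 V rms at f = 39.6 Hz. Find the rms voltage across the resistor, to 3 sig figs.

114 V

ω = 2πf = 248.8 rad/s
X_C = 1/(ωC) = 1820 Ω
Z = 5350 − j1820 Ω
|Z| = √(5350² + 1820²) = 5650 Ω
I = V/|Z| = 21.2 mA
V_R = I·|Z_R| = 0.0212 × 5350 = 114 V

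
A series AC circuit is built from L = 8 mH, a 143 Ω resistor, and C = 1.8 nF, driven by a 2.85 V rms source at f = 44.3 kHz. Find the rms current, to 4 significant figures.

10.50 mA

ω = 2πf = 278300 rad/s
X_L = ωL = 2227 Ω
X_C = 1/(ωC) = 1996 Ω
Net reactance X = X_L − X_C = 230.8 Ω
Z = 143.0 + j230.8 Ω
|Z| = √(143.0² + 230.8²) = 271.5 Ω
I = V/|Z| = 2.85/271.5 = 10.50 mA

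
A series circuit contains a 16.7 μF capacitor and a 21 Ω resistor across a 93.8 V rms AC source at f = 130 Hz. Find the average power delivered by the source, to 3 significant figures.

31.8 W

ω = 2πf = 816.8 rad/s
X_C = 1/(ωC) = 73.3 Ω
Z = 21.0 − j73.3 Ω
|Z| = √(21.0² + 73.3²) = 76.3 Ω
∠Z = arctan(-73.3/21.0) = -74.0°
I = V/|Z| = 1.23 A
P = VI cos φ = 93.8 × 1.23 × cos(-74.0°) = 31.8 W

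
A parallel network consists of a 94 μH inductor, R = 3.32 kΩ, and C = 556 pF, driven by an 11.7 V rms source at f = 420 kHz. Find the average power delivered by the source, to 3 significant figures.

41.2 mW

ω = 2πf = 2.639e+06 rad/s
X_L = ωL = 248 Ω
X_C = 1/(ωC) = 682 Ω
Parallel: admittances add. Y = 1/R + 1/(jωL) + jωC
Y = (0.000301 − j0.00256) S
|Y| = 0.00258 S → |Z| = 1/|Y| = 387 Ω, ∠Z = −∠Y = 83.3°
I = V/|Z| = 30.2 mA
P = VI cos φ = 11.7 × 0.0302 × cos(83.3°) = 41.2 mW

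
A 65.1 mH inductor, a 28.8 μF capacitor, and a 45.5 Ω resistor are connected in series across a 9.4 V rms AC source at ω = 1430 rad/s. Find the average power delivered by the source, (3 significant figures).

X_L = ωL = 93.1 Ω
X_C = 1/(ωC) = 24.3 Ω
Net reactance X = X_L − X_C = 68.8 Ω
Z = 45.5 + j68.8 Ω
|Z| = √(45.5² + 68.8²) = 82.5 Ω
∠Z = arctan(68.8/45.5) = 56.5°
I = V/|Z| = 114 mA
P = VI cos φ = 9.4 × 0.114 × cos(56.5°) = 591 mW

591 mW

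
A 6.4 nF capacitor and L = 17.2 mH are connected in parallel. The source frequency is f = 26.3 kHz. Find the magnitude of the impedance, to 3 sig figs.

1420 Ω

ω = 2πf = 165200 rad/s
X_L = ωL = 2840 Ω
X_C = 1/(ωC) = 946 Ω
Parallel: admittances add. Y = 1/(jωL) + jωC
Y = (0 + j0.000706) S
|Y| = 0.000706 S → |Z| = 1/|Y| = 1420 Ω, ∠Z = −∠Y = -90.0°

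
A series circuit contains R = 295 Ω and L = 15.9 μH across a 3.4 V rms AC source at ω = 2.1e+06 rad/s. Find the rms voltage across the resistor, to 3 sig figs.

X_L = ωL = 33.4 Ω
Z = 295 + j33.4 Ω
|Z| = √(295² + 33.4²) = 297 Ω
I = V/|Z| = 11.5 mA
V_R = I·|Z_R| = 0.0115 × 295 = 3.38 V

3.38 V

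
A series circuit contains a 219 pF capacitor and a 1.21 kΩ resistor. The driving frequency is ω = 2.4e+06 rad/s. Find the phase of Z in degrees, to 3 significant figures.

X_C = 1/(ωC) = 1900 Ω
Z = 1210 − j1900 Ω
|Z| = √(1210² + 1900²) = 2250 Ω
∠Z = arctan(-1900/1210) = -57.5°

-57.5°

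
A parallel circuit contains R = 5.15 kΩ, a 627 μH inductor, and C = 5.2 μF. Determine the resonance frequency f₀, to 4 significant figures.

ω₀ = 1/√(LC) = 1/√(0.000627 × 5.2e-06) = 17510 rad/s
f₀ = ω₀/(2π) = 2.787 kHz

2.787 kHz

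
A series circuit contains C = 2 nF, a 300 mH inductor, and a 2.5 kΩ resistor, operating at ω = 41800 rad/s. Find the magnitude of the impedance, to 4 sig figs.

2566 Ω

X_L = ωL = 12540 Ω
X_C = 1/(ωC) = 11960 Ω
Net reactance X = X_L − X_C = 578.3 Ω
Z = 2500 + j578.3 Ω
|Z| = √(2500² + 578.3²) = 2566 Ω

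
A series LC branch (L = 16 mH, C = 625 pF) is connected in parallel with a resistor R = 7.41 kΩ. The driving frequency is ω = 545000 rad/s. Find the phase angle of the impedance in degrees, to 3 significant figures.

X_L = ωL = 8720 Ω
X_C = 1/(ωC) = 2940 Ω
Branch 1: Z₁ = R = 7410 Ω
Branch 2 (series LC): Z₂ = j(X_L − X_C) = j5780 Ω
Parallel: Z = Z₁Z₂/(Z₁+Z₂), |Z| = 4560 Ω, ∠Z = 52.0°

52.0°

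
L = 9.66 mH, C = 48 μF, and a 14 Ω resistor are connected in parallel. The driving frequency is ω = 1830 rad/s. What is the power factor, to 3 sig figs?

0.916

X_L = ωL = 17.7 Ω
X_C = 1/(ωC) = 11.4 Ω
Parallel: admittances add. Y = 1/R + 1/(jωL) + jωC
Y = (0.0714 + j0.0313) S
|Y| = 0.0780 S → |Z| = 1/|Y| = 12.8 Ω, ∠Z = −∠Y = -23.6°
cos φ = cos(-23.6°) = 0.916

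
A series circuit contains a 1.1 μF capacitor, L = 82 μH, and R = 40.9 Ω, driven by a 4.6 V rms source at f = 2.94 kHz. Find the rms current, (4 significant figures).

ω = 2πf = 18470 rad/s
X_L = ωL = 1.515 Ω
X_C = 1/(ωC) = 49.21 Ω
Net reactance X = X_L − X_C = -47.70 Ω
Z = 40.90 − j47.70 Ω
|Z| = √(40.90² + 47.70²) = 62.83 Ω
I = V/|Z| = 4.6/62.83 = 73.21 mA

73.21 mA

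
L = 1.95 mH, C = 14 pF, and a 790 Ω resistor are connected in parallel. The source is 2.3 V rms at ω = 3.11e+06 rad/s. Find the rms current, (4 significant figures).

2.925 mA

X_L = ωL = 6064 Ω
X_C = 1/(ωC) = 22970 Ω
Parallel: admittances add. Y = 1/R + 1/(jωL) + jωC
Y = (0.001266 − j0.0001214) S
|Y| = 0.001272 S → |Z| = 1/|Y| = 786.4 Ω, ∠Z = −∠Y = 5.476°
I = V/|Z| = 2.3/786.4 = 2.925 mA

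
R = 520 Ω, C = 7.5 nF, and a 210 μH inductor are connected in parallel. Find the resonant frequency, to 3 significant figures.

127 kHz

ω₀ = 1/√(LC) = 1/√(0.00021 × 7.5e-09) = 796800 rad/s
f₀ = ω₀/(2π) = 127 kHz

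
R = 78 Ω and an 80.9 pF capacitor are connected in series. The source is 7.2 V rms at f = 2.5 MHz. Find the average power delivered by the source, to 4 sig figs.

6.466 mW

ω = 2πf = 1.571e+07 rad/s
X_C = 1/(ωC) = 786.9 Ω
Z = 78.00 − j786.9 Ω
|Z| = √(78.00² + 786.9²) = 790.8 Ω
∠Z = arctan(-786.9/78.00) = -84.34°
I = V/|Z| = 9.105 mA
P = VI cos φ = 7.2 × 0.009105 × cos(-84.34°) = 6.466 mW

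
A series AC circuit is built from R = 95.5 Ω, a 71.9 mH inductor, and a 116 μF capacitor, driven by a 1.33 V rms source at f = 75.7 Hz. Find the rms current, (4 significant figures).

ω = 2πf = 475.6 rad/s
X_L = ωL = 34.20 Ω
X_C = 1/(ωC) = 18.12 Ω
Net reactance X = X_L − X_C = 16.07 Ω
Z = 95.50 + j16.07 Ω
|Z| = √(95.50² + 16.07²) = 96.84 Ω
I = V/|Z| = 1.33/96.84 = 13.73 mA

13.73 mA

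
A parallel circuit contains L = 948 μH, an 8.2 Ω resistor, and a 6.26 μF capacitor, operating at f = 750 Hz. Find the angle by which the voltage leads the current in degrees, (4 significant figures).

ω = 2πf = 4712 rad/s
X_L = ωL = 4.467 Ω
X_C = 1/(ωC) = 33.90 Ω
Parallel: admittances add. Y = 1/R + 1/(jωL) + jωC
Y = (0.1220 − j0.1943) S
|Y| = 0.2294 S → |Z| = 1/|Y| = 4.358 Ω, ∠Z = −∠Y = 57.89°

57.89°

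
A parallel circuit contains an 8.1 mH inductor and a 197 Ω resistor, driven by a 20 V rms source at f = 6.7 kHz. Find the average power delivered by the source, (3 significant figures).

ω = 2πf = 42100 rad/s
X_L = ωL = 341 Ω
Parallel: admittances add. Y = 1/R + 1/(jωL)
Y = (0.00508 − j0.00293) S
|Y| = 0.00586 S → |Z| = 1/|Y| = 171 Ω, ∠Z = −∠Y = 30.0°
I = V/|Z| = 117 mA
P = VI cos φ = 20 × 0.117 × cos(30.0°) = 2.03 W

2.03 W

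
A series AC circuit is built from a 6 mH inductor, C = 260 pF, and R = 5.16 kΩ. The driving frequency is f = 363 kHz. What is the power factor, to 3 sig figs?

ω = 2πf = 2.281e+06 rad/s
X_L = ωL = 13700 Ω
X_C = 1/(ωC) = 1690 Ω
Net reactance X = X_L − X_C = 12000 Ω
Z = 5160 + j12000 Ω
|Z| = √(5160² + 12000²) = 13100 Ω
∠Z = arctan(12000/5160) = 66.7°
cos φ = cos(66.7°) = 0.395

0.395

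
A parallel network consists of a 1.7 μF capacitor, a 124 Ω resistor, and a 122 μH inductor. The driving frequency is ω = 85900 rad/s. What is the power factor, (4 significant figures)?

X_L = ωL = 10.48 Ω
X_C = 1/(ωC) = 6.848 Ω
Parallel: admittances add. Y = 1/R + 1/(jωL) + jωC
Y = (0.008065 + j0.05061) S
|Y| = 0.05125 S → |Z| = 1/|Y| = 19.51 Ω, ∠Z = −∠Y = -80.95°
cos φ = cos(-80.95°) = 0.1574

0.1574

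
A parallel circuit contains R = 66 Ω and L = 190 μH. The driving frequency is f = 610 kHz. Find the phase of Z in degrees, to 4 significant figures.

ω = 2πf = 3.833e+06 rad/s
X_L = ωL = 728.2 Ω
Parallel: admittances add. Y = 1/R + 1/(jωL)
Y = (0.01515 − j0.001373) S
|Y| = 0.01521 S → |Z| = 1/|Y| = 65.73 Ω, ∠Z = −∠Y = 5.179°

5.179°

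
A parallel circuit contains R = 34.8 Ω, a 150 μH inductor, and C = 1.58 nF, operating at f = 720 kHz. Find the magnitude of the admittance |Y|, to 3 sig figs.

29.3 mS

ω = 2πf = 4.524e+06 rad/s
X_L = ωL = 679 Ω
X_C = 1/(ωC) = 140 Ω
Parallel: admittances add. Y = 1/R + 1/(jωL) + jωC
Y = (0.0287 + j0.00567) S
|Y| = 0.0293 S → |Z| = 1/|Y| = 34.1 Ω, ∠Z = −∠Y = -11.2°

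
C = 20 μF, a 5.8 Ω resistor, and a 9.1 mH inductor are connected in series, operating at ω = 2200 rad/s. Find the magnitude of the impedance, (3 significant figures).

X_L = ωL = 20.0 Ω
X_C = 1/(ωC) = 22.7 Ω
Net reactance X = X_L − X_C = -2.71 Ω
Z = 5.80 − j2.71 Ω
|Z| = √(5.80² + 2.71²) = 6.40 Ω

6.40 Ω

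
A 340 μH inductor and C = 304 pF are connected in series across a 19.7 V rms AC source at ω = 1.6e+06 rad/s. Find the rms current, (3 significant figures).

13.0 mA

X_L = ωL = 544 Ω
X_C = 1/(ωC) = 2060 Ω
Net reactance X = X_L − X_C = -1510 Ω
Z = − j1510 Ω
|Z| = √(0² + 1510²) = 1510 Ω
I = V/|Z| = 19.7/1510 = 13.0 mA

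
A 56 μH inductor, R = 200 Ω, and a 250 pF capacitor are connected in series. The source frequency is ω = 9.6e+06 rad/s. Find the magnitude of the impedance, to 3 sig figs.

X_L = ωL = 538 Ω
X_C = 1/(ωC) = 417 Ω
Net reactance X = X_L − X_C = 121 Ω
Z = 200 + j121 Ω
|Z| = √(200² + 121²) = 234 Ω

234 Ω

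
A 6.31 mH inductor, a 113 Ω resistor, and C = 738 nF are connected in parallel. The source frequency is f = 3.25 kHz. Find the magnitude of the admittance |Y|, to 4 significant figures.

11.48 mS

ω = 2πf = 20420 rad/s
X_L = ωL = 128.9 Ω
X_C = 1/(ωC) = 66.36 Ω
Parallel: admittances add. Y = 1/R + 1/(jωL) + jωC
Y = (0.008850 + j0.007309) S
|Y| = 0.01148 S → |Z| = 1/|Y| = 87.12 Ω, ∠Z = −∠Y = -39.56°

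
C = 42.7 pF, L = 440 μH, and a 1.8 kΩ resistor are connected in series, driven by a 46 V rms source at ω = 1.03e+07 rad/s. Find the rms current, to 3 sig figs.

15.9 mA

X_L = ωL = 4530 Ω
X_C = 1/(ωC) = 2270 Ω
Net reactance X = X_L − X_C = 2260 Ω
Z = 1800 + j2260 Ω
|Z| = √(1800² + 2260²) = 2890 Ω
I = V/|Z| = 46/2890 = 15.9 mA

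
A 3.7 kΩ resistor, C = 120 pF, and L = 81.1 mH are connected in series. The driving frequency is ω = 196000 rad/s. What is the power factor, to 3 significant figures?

X_L = ωL = 15900 Ω
X_C = 1/(ωC) = 42500 Ω
Net reactance X = X_L − X_C = -26600 Ω
Z = 3700 − j26600 Ω
|Z| = √(3700² + 26600²) = 26900 Ω
∠Z = arctan(-26600/3700) = -82.1°
cos φ = cos(-82.1°) = 0.138

0.138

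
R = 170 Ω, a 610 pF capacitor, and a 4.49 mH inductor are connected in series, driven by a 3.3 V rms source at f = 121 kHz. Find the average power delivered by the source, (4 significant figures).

1.150 mW

ω = 2πf = 760300 rad/s
X_L = ωL = 3414 Ω
X_C = 1/(ωC) = 2156 Ω
Net reactance X = X_L − X_C = 1257 Ω
Z = 170.0 + j1257 Ω
|Z| = √(170.0² + 1257²) = 1269 Ω
∠Z = arctan(1257/170.0) = 82.30°
I = V/|Z| = 2.601 mA
P = VI cos φ = 3.3 × 0.002601 × cos(82.30°) = 1.150 mW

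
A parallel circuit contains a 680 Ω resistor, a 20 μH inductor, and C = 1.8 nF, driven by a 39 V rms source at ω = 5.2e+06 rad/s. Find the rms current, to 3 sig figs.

58.2 mA

X_L = ωL = 104 Ω
X_C = 1/(ωC) = 107 Ω
Parallel: admittances add. Y = 1/R + 1/(jωL) + jωC
Y = (0.00147 − j0.000255) S
|Y| = 0.00149 S → |Z| = 1/|Y| = 670 Ω, ∠Z = −∠Y = 9.85°
I = V/|Z| = 39/670 = 58.2 mA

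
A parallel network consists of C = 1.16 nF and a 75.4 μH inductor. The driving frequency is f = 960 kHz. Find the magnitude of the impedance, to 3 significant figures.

208 Ω

ω = 2πf = 6.032e+06 rad/s
X_L = ωL = 455 Ω
X_C = 1/(ωC) = 143 Ω
Parallel: admittances add. Y = 1/(jωL) + jωC
Y = (0 + j0.00480) S
|Y| = 0.00480 S → |Z| = 1/|Y| = 208 Ω, ∠Z = −∠Y = -90.0°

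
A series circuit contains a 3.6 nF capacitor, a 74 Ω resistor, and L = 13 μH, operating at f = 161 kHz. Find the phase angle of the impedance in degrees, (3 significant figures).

ω = 2πf = 1.012e+06 rad/s
X_L = ωL = 13.2 Ω
X_C = 1/(ωC) = 275 Ω
Net reactance X = X_L − X_C = -261 Ω
Z = 74.0 − j261 Ω
|Z| = √(74.0² + 261²) = 272 Ω
∠Z = arctan(-261/74.0) = -74.2°

-74.2°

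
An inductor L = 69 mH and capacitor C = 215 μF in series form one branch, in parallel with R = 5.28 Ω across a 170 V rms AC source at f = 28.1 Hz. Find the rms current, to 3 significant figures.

ω = 2πf = 176.6 rad/s
X_L = ωL = 12.2 Ω
X_C = 1/(ωC) = 26.3 Ω
Branch 1: Z₁ = R = 5.28 Ω
Branch 2 (series LC): Z₂ = j(X_L − X_C) = −j14.2 Ω
Parallel: Z = Z₁Z₂/(Z₁+Z₂), |Z| = 4.95 Ω, ∠Z = -20.4°
I = V/|Z| = 170/4.95 = 34.4 A

34.4 A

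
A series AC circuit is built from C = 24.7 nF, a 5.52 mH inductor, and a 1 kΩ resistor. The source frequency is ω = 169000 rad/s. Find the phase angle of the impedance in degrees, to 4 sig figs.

34.73°

X_L = ωL = 932.9 Ω
X_C = 1/(ωC) = 239.6 Ω
Net reactance X = X_L − X_C = 693.3 Ω
Z = 1000 + j693.3 Ω
|Z| = √(1000² + 693.3²) = 1217 Ω
∠Z = arctan(693.3/1000) = 34.73°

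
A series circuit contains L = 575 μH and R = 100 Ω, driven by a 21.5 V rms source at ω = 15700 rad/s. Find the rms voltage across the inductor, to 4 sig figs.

X_L = ωL = 9.027 Ω
Z = 100.0 + j9.027 Ω
|Z| = √(100.0² + 9.027²) = 100.4 Ω
I = V/|Z| = 214.1 mA
V_L = I·|Z_L| = 0.2141 × 9.027 = 1.933 V

1.933 V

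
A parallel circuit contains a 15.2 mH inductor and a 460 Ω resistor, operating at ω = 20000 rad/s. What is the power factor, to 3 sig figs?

0.551

X_L = ωL = 304 Ω
Parallel: admittances add. Y = 1/R + 1/(jωL)
Y = (0.00217 − j0.00329) S
|Y| = 0.00394 S → |Z| = 1/|Y| = 254 Ω, ∠Z = −∠Y = 56.5°
cos φ = cos(56.5°) = 0.551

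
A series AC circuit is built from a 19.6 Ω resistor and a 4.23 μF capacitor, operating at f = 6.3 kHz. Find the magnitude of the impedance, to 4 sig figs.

ω = 2πf = 39580 rad/s
X_C = 1/(ωC) = 5.972 Ω
Z = 19.60 − j5.972 Ω
|Z| = √(19.60² + 5.972²) = 20.49 Ω

20.49 Ω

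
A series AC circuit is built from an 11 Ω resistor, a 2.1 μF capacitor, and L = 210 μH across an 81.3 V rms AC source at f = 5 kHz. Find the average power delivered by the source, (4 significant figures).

374.2 W

ω = 2πf = 31420 rad/s
X_L = ωL = 6.597 Ω
X_C = 1/(ωC) = 15.16 Ω
Net reactance X = X_L − X_C = -8.560 Ω
Z = 11.00 − j8.560 Ω
|Z| = √(11.00² + 8.560²) = 13.94 Ω
∠Z = arctan(-8.560/11.00) = -37.89°
I = V/|Z| = 5.833 A
P = VI cos φ = 81.3 × 5.833 × cos(-37.89°) = 374.2 W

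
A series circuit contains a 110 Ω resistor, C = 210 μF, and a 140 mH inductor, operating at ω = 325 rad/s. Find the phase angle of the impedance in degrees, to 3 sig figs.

15.7°

X_L = ωL = 45.5 Ω
X_C = 1/(ωC) = 14.7 Ω
Net reactance X = X_L − X_C = 30.8 Ω
Z = 110 + j30.8 Ω
|Z| = √(110² + 30.8²) = 114 Ω
∠Z = arctan(30.8/110) = 15.7°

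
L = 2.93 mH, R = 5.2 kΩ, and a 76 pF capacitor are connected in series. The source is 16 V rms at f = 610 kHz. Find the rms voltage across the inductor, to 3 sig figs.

ω = 2πf = 3.833e+06 rad/s
X_L = ωL = 11200 Ω
X_C = 1/(ωC) = 3430 Ω
Net reactance X = X_L − X_C = 7800 Ω
Z = 5200 + j7800 Ω
|Z| = √(5200² + 7800²) = 9370 Ω
I = V/|Z| = 1.71 mA
V_L = I·|Z_L| = 0.00171 × 11200 = 19.2 V

19.2 V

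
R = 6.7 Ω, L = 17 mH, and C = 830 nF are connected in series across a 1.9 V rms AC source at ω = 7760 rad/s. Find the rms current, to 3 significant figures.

X_L = ωL = 132 Ω
X_C = 1/(ωC) = 155 Ω
Net reactance X = X_L − X_C = -23.3 Ω
Z = 6.70 − j23.3 Ω
|Z| = √(6.70² + 23.3²) = 24.3 Ω
I = V/|Z| = 1.9/24.3 = 78.2 mA

78.2 mA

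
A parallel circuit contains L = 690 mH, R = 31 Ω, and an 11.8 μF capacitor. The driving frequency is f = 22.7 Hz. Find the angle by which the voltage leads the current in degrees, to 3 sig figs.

14.7°

ω = 2πf = 142.6 rad/s
X_L = ωL = 98.4 Ω
X_C = 1/(ωC) = 594 Ω
Parallel: admittances add. Y = 1/R + 1/(jωL) + jωC
Y = (0.0323 − j0.00848) S
|Y| = 0.0334 S → |Z| = 1/|Y| = 30.0 Ω, ∠Z = −∠Y = 14.7°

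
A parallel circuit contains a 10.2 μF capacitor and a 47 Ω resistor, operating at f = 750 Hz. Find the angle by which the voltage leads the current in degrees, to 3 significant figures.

ω = 2πf = 4712 rad/s
X_C = 1/(ωC) = 20.8 Ω
Parallel: admittances add. Y = 1/R + jωC
Y = (0.0213 + j0.0481) S
|Y| = 0.0526 S → |Z| = 1/|Y| = 19.0 Ω, ∠Z = −∠Y = -66.1°

-66.1°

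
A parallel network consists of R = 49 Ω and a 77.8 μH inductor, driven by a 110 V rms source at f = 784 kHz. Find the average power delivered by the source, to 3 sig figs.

ω = 2πf = 4.926e+06 rad/s
X_L = ωL = 383 Ω
Parallel: admittances add. Y = 1/R + 1/(jωL)
Y = (0.0204 − j0.00261) S
|Y| = 0.0206 S → |Z| = 1/|Y| = 48.6 Ω, ∠Z = −∠Y = 7.29°
I = V/|Z| = 2.26 A
P = VI cos φ = 110 × 2.26 × cos(7.29°) = 247 W

247 W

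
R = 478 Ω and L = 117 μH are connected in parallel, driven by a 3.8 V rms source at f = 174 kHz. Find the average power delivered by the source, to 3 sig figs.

ω = 2πf = 1.093e+06 rad/s
X_L = ωL = 128 Ω
Parallel: admittances add. Y = 1/R + 1/(jωL)
Y = (0.00209 − j0.00782) S
|Y| = 0.00809 S → |Z| = 1/|Y| = 124 Ω, ∠Z = −∠Y = 75.0°
I = V/|Z| = 30.8 mA
P = VI cos φ = 3.8 × 0.0308 × cos(75.0°) = 30.2 mW

30.2 mW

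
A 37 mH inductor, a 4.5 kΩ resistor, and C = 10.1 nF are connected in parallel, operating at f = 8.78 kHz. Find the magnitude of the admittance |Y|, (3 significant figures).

ω = 2πf = 55170 rad/s
X_L = ωL = 2040 Ω
X_C = 1/(ωC) = 1790 Ω
Parallel: admittances add. Y = 1/R + 1/(jωL) + jωC
Y = (0.000222 + j6.73e-05) S
|Y| = 0.000232 S → |Z| = 1/|Y| = 4310 Ω, ∠Z = −∠Y = -16.8°

232 μS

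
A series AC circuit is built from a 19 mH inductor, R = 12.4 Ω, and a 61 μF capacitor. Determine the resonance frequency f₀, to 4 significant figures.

ω₀ = 1/√(LC) = 1/√(0.019 × 6.1e-05) = 928.9 rad/s
f₀ = ω₀/(2π) = 147.8 Hz

147.8 Hz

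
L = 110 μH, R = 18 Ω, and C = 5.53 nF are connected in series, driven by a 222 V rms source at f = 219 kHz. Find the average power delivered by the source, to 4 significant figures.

ω = 2πf = 1.376e+06 rad/s
X_L = ωL = 151.4 Ω
X_C = 1/(ωC) = 131.4 Ω
Net reactance X = X_L − X_C = 19.95 Ω
Z = 18.00 + j19.95 Ω
|Z| = √(18.00² + 19.95²) = 26.87 Ω
∠Z = arctan(19.95/18.00) = 47.93°
I = V/|Z| = 8.263 A
P = VI cos φ = 222 × 8.263 × cos(47.93°) = 1.229 kW

1.229 kW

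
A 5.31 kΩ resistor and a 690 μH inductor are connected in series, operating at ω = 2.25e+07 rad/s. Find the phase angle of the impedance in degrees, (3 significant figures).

71.1°

X_L = ωL = 15500 Ω
Z = 5310 + j15500 Ω
|Z| = √(5310² + 15500²) = 16400 Ω
∠Z = arctan(15500/5310) = 71.1°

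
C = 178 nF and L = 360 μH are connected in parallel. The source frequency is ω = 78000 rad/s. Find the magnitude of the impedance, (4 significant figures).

46.02 Ω

X_L = ωL = 28.08 Ω
X_C = 1/(ωC) = 72.03 Ω
Parallel: admittances add. Y = 1/(jωL) + jωC
Y = (0 − j0.02173) S
|Y| = 0.02173 S → |Z| = 1/|Y| = 46.02 Ω, ∠Z = −∠Y = 90.00°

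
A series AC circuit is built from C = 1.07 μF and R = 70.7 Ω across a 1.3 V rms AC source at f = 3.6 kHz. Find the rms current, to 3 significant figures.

ω = 2πf = 22620 rad/s
X_C = 1/(ωC) = 41.3 Ω
Z = 70.7 − j41.3 Ω
|Z| = √(70.7² + 41.3²) = 81.9 Ω
I = V/|Z| = 1.3/81.9 = 15.9 mA

15.9 mA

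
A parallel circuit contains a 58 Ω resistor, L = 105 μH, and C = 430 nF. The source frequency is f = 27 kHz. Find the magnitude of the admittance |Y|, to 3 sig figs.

ω = 2πf = 169600 rad/s
X_L = ωL = 17.8 Ω
X_C = 1/(ωC) = 13.7 Ω
Parallel: admittances add. Y = 1/R + 1/(jωL) + jωC
Y = (0.0172 + j0.0168) S
|Y| = 0.0241 S → |Z| = 1/|Y| = 41.5 Ω, ∠Z = −∠Y = -44.3°

24.1 mS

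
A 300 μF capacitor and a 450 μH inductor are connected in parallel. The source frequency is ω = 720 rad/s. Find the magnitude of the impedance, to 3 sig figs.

X_L = ωL = 0.324 Ω
X_C = 1/(ωC) = 4.63 Ω
Parallel: admittances add. Y = 1/(jωL) + jωC
Y = (0 − j2.87) S
|Y| = 2.87 S → |Z| = 1/|Y| = 0.348 Ω, ∠Z = −∠Y = 90.0°

0.348 Ω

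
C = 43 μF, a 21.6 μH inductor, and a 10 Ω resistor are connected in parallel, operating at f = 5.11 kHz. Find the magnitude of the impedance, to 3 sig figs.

ω = 2πf = 32110 rad/s
X_L = ωL = 0.694 Ω
X_C = 1/(ωC) = 0.724 Ω
Parallel: admittances add. Y = 1/R + 1/(jωL) + jωC
Y = (0.100 − j0.0613) S
|Y| = 0.117 S → |Z| = 1/|Y| = 8.52 Ω, ∠Z = −∠Y = 31.5°

8.52 Ω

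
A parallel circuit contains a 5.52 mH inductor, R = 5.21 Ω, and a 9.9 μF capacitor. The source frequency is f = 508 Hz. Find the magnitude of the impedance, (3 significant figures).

ω = 2πf = 3192 rad/s
X_L = ωL = 17.6 Ω
X_C = 1/(ωC) = 31.6 Ω
Parallel: admittances add. Y = 1/R + 1/(jωL) + jωC
Y = (0.192 − j0.0252) S
|Y| = 0.194 S → |Z| = 1/|Y| = 5.17 Ω, ∠Z = −∠Y = 7.47°

5.17 Ω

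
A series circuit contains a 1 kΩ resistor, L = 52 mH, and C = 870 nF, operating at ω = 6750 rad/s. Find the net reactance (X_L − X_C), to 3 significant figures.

181 Ω

X_L = ωL = 351 Ω
X_C = 1/(ωC) = 170 Ω
X = 351 − 170 = 181 Ω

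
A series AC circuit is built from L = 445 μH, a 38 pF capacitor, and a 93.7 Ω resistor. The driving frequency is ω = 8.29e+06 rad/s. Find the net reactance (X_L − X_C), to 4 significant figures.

X_L = ωL = 3689 Ω
X_C = 1/(ωC) = 3174 Ω
X = 3689 − 3174 = 514.6 Ω

514.6 Ω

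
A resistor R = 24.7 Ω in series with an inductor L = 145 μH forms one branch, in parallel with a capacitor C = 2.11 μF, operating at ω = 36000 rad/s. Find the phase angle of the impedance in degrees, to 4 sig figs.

-60.24°

X_L = ωL = 5.220 Ω
X_C = 1/(ωC) = 13.16 Ω
Branch 1 (R+jX_L): Z₁ = 24.70 + j5.220 Ω, |Z₁| = 25.25 Ω
Branch 2 (−jX_C): Z₂ = −j13.16 Ω
Parallel: Z = Z₁Z₂/(Z₁+Z₂), |Z| = 12.81 Ω, ∠Z = -60.24°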